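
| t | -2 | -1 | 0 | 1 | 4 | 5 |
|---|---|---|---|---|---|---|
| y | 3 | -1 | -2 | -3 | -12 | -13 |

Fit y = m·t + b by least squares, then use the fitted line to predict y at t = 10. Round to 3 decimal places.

ŷ = -24.760

Forming AᵀA = [[47, 7]; [7, 6]] and Aᵀy = [-121, -28]ᵀ gives AᵀA·[m, b]ᵀ = Aᵀy.
det = 47·6 − 7² = 233.
m = ((-121)·6 − 7·(-28))/233 = -530/233; b = (47·(-28) − 7·(-121))/233 = -469/233.
At t = 10: ŷ = (-530/233)·(10) + (-469/233)·(1) = -5769/233.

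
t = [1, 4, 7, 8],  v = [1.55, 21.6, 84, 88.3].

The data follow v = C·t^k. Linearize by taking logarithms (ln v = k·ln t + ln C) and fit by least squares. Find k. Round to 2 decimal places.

k = 1.99

With ln vᵢ as the transformed response and ln tᵢ as the regressor:
AᵀA = [[10.0325, 5.4116]; [5.4116, 4]], rhs = [22.1991, 12.4225]ᵀ  (here Σln t = 5.4116, Σ(ln t)² = 10.0325, Σln v = 12.4225, Σln t·ln v = 22.1991).
Solving (det = 10.8439): k = 1.98914, ln C = 0.41449.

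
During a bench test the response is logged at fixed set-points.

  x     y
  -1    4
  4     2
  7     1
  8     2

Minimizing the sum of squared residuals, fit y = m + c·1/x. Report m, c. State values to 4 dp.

Setting ∂/∂m … = 0 gives: 4·m + (-27/56)·c = 9;  (-27/56)·m + (3445/3136)·c = -87/28.
(Σ1 = 4, Σ1/x = -27/56, Σ1/x·1/x = 3445/3136, Σy = 9, Σ1/x·y = -87/28.)
Determinant 4·(3445/3136) − (-27/56)² = 13051/3136.
m = (9·(3445/3136) − (-27/56)·(-87/28))/(13051/3136) = 26307/13051; c = (4·(-87/28) − (-27/56)·9)/(13051/3136) = -25368/13051.

m = 2.0157, c = -1.9438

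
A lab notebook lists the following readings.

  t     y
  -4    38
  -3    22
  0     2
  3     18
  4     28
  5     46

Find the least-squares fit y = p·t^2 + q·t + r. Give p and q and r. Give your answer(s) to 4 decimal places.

p = 1.9493, q = -1.0188, r = 2.1493

Setting ∂/∂p … = 0 gives: 1299·p + 125·q + 75·r = 2566;  125·p + 75·q + 5·r = 178;  75·p + 5·q + 6·r = 154.
(Σt^2·t^2 = 1299, Σt^2·t = 125, Σt^2 = 75, Σt·t = 75, Σt = 5, Σ1 = 6, Σt^2·y = 2566, Σt·y = 178, Σy = 154.)
Row-reducing yields p = 423/217, q = -5527/5425, r = 2332/1085.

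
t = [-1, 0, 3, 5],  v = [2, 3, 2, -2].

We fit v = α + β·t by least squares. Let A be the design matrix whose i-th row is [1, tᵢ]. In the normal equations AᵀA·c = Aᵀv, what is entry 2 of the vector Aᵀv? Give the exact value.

-6

Entry 2 ↔ basis t, so (Aᵀv)_{2} = Σᵢ (t)·vᵢ = (-1)·(2) + (0)·(3) + (3)·(2) + (5)·(-2) = -6.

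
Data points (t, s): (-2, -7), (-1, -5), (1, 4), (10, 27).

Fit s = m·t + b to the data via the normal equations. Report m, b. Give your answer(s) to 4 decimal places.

Normal-equation sums: Σt·t = 106, Σt = 8, Σ1 = 4.
And Σt·s = 293, Σs = 19.
MᵀM·[m, b]ᵀ = Mᵀs becomes [[106, 8]; [8, 4]]·[m, b]ᵀ = [293, 19]ᵀ.
Eliminating b: 4·(row 1) − 8·(row 2) gives 360·m = 4·293 − 8·19 = 1020, so m = 17/6.
Then b = (19 − 8·(17/6))/4 = -11/12.

m = 2.8333, b = -0.9167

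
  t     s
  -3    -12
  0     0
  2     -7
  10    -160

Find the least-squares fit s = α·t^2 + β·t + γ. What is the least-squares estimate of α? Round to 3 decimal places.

α = -1.546

Compute the Gram sums: Σt^2·t^2 = 10097, Σt^2·t = 981, Σt^2 = 113, Σt·t = 113, Σt = 9, Σ1 = 4.
Right-hand side: Σt^2·s = -16136, Σt·s = -1578, Σs = -179.
Row-reducing yields α = -13879/8980, β = -5037/8980, γ = 78/449.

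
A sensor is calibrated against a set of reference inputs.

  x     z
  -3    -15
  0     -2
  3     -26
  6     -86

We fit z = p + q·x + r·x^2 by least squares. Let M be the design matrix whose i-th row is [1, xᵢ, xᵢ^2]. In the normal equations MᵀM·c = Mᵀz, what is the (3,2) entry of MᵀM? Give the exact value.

Row 3 ↔ basis x^2, column 2 ↔ basis x, so (MᵀM)_{3,2} = Σᵢ (x^2)·(x) = (9)·(-3) + (0)·(0) + (9)·(3) + (36)·(6) = 216.

216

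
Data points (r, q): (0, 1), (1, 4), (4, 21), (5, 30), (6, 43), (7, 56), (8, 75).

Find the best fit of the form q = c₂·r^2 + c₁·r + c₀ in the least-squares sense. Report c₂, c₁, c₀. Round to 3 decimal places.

Forming AᵀA = [[8675, 1261, 191]; [1261, 191, 31]; [191, 31, 7]] and Aᵀq = [10182, 1488, 230]ᵀ gives AᵀA·[c₂, c₁, c₀]ᵀ = Aᵀq.
Solving the 3×3 system (Gaussian elimination) gives c₂ = 8717/7987, c₁ = 2430/7987, c₀ = 13819/7987.

c₂ = 1.091, c₁ = 0.304, c₀ = 1.730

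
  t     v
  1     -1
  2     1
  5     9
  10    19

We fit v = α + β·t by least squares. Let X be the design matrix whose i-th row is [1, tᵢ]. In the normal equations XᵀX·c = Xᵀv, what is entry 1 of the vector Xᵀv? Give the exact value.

Entry 1 ↔ basis 1, so (Xᵀv)_{1} = Σᵢ vᵢ = (1)·(-1) + (1)·(1) + (1)·(9) + (1)·(19) = 28.

28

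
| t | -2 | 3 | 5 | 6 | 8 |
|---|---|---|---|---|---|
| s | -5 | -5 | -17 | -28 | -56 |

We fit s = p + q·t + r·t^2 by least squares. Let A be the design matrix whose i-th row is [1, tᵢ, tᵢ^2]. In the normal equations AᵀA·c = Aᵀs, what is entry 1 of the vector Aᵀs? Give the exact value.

Entry 1 ↔ basis 1, so (Aᵀs)_{1} = Σᵢ sᵢ = (1)·(-5) + (1)·(-5) + (1)·(-17) + (1)·(-28) + (1)·(-56) = -111.

-111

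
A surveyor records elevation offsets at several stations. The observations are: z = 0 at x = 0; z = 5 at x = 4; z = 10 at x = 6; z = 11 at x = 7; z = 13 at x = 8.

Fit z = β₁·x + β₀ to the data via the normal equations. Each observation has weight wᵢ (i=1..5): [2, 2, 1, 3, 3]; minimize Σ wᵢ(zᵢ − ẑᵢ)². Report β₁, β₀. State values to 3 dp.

β₁ = 1.652, β₀ = -0.495

AᵀWA·[β₁, β₀]ᵀ = AᵀWz reads: 407·β₁ + 59·β₀ = 643;  59·β₁ + 11·β₀ = 92.
(Σwᵢ·x·x = 407, Σwᵢ·x = 59, Σwᵢ·1 = 11, Σwᵢ·x·z = 643, Σwᵢ·z = 92.)
Eliminating β₀: 11·(row 1) − 59·(row 2) gives 996·β₁ = 11·643 − 59·92 = 1645, so β₁ = 1645/996.
Then β₀ = (92 − 59·(1645/996))/11 = -493/996.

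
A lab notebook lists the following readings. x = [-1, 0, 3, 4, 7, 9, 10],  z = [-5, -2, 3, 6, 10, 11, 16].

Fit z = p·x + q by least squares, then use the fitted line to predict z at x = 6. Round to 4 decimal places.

ẑ = 8.0286

The normal system AᵀA·[p, q]ᵀ = Aᵀz is [[256, 32]; [32, 7]]·[p, q]ᵀ = [367, 39]ᵀ.
det = 256·7 − 32² = 768.
p = (367·7 − 32·39)/768 = 1321/768; q = (256·39 − 32·367)/768 = -55/24.
At x = 6: ẑ = (1321/768)·(6) + (-55/24)·(1) = 3083/384.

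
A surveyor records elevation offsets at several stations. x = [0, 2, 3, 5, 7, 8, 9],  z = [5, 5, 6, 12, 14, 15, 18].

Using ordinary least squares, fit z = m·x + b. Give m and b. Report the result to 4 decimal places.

m = 1.5513, b = 3.1795

The normal system MᵀM·[m, b]ᵀ = Mᵀz is [[232, 34]; [34, 7]]·[m, b]ᵀ = [468, 75]ᵀ.
Eliminating b: 7·(row 1) − 34·(row 2) gives 468·m = 7·468 − 34·75 = 726, so m = 121/78.
Then b = (75 − 34·(121/78))/7 = 124/39.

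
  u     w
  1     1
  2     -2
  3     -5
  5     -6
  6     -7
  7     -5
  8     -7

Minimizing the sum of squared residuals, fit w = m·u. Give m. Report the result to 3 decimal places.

With design matrix X, XᵀX = [[188]] and Xᵀw = [-181]ᵀ.
Hence m = -181 / 188 ≈ -0.962766.

m = -0.963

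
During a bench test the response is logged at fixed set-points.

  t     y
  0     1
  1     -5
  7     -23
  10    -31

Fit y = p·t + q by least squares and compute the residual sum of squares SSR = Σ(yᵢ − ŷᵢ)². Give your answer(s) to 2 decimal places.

SSR = 5.07

The normal equations are: 150·p + 18·q = -476;  18·p + 4·q = -58.
Eliminating q: 4·(row 1) − 18·(row 2) gives 276·p = 4·(-476) − 18·(-58) = -860, so p = -215/69.
Then q = ((-58) − 18·(-215/69))/4 = -11/23.
Residuals: 34/23, -97/69, -49/69, 44/69; SSR = 350/69.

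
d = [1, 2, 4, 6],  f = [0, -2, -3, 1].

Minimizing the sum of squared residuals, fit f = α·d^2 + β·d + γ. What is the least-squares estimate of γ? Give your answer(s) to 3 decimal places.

γ = 3.412

The normal system MᵀM·[α, β, γ]ᵀ = Mᵀf is [[1569, 289, 57]; [289, 57, 13]; [57, 13, 4]]·[α, β, γ]ᵀ = [-20, -10, -4]ᵀ.
Row-reducing yields α = 469/796, β = -3137/796, γ = 679/199.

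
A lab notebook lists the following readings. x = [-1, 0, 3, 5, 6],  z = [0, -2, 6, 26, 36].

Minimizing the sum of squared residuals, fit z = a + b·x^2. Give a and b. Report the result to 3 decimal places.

Compute the Gram sums: Σ1 = 5, Σx^2 = 71, Σx^2·x^2 = 2003.
And Σz = 66, Σx^2·z = 2000.
So MᵀM·[a, b]ᵀ = Mᵀz: [[5, 71]; [71, 2003]]·[a, b]ᵀ = [66, 2000]ᵀ.
Eliminating b: 2003·(row 1) − 71·(row 2) gives 4974·a = 2003·66 − 71·2000 = -9802, so a = -4901/2487.
Then b = (2000 − 71·(-4901/2487))/2003 = 2657/2487.

a = -1.971, b = 1.068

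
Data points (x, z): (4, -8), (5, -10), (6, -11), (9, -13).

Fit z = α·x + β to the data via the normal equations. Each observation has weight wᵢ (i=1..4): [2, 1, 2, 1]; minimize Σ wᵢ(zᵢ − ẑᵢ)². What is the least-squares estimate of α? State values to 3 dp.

The normal equations are: 210·α + 34·β = -363;  34·α + 6·β = -61.
(Σwᵢ·x·x = 210, Σwᵢ·x = 34, Σwᵢ·1 = 6, Σwᵢ·x·z = -363, Σwᵢ·z = -61.)
det = 210·6 − 34² = 104.
α = ((-363)·6 − 34·(-61))/104 = -1; β = (210·(-61) − 34·(-363))/104 = -9/2.

α = -1.000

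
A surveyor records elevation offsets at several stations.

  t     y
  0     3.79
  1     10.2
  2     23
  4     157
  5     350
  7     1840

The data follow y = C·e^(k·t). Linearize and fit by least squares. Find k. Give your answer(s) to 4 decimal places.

k = 0.8860

With ln yᵢ as the transformed response and tᵢ as the regressor:
Over the data: Σt = 19.0000, Σ(t)² = 95.0000, Σln y = 25.2219, Σt·ln y = 110.7307.
Normal system: [[95.0000, 19.0000]; [19.0000, 6]]·[k, ln C]ᵀ = [110.7307, 25.2219]ᵀ.
Solving (det = 209.0000): k = 0.88597, ln C = 1.39810.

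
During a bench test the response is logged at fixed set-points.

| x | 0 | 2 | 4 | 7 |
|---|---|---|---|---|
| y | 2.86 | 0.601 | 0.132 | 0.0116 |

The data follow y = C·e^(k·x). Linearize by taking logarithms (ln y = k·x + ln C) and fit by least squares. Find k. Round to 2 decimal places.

Let Y = ln y. Fitting Y = k·x + ln C by least squares:
Over the data: Σx = 13.0000, Σ(x)² = 69.0000, Σln y = -5.9400, Σx·ln y = -40.3154.
Normal system: [[69.0000, 13.0000]; [13.0000, 4]]·[k, ln C]ᵀ = [-40.3154, -5.9400]ᵀ.
Δ = 69.0000·4 − (13.0000)² = 107.0000; k = (-40.3154·4 − 13.0000·-5.9400)/107.0000 = -0.78543, ln C = (69.0000·-5.9400 − 13.0000·-40.3154)/107.0000 = 1.06764.

k = -0.79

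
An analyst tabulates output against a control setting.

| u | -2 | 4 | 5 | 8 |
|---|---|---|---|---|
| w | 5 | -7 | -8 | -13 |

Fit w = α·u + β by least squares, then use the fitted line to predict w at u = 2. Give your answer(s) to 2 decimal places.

ŵ = -2.57

Entries of MᵀM: Σu·u = 109, Σu = 15, Σ1 = 4.
Right-hand side: Σu·w = -182, Σw = -23.
Δ = 109·4 − 15² = 211.
α = ((-182)·4 − 15·(-23))/211 = -383/211; β = (109·(-23) − 15·(-182))/211 = 223/211.
At u = 2: ŵ = (-383/211)·(2) + (223/211)·(1) = -543/211.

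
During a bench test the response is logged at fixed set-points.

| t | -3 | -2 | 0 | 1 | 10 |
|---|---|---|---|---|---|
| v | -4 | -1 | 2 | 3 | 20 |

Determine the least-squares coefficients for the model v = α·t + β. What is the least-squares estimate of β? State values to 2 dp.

β = 1.83

Entries of MᵀM: Σt·t = 114, Σt = 6, Σ1 = 5.
And Σt·v = 217, Σv = 20.
Normal equations: [[114, 6]; [6, 5]]·[α, β]ᵀ = [217, 20]ᵀ.
det = 114·5 − 6² = 534.
α = (217·5 − 6·20)/534 = 965/534; β = (114·20 − 6·217)/534 = 163/89.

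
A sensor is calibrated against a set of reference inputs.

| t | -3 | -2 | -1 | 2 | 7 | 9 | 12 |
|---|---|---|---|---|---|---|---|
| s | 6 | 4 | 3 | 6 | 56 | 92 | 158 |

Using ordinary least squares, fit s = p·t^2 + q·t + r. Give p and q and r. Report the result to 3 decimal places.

p = 1.019, q = 0.860, r = 0.977

MᵀM·[p, q, r]ᵀ = Mᵀs reads: 29812·p + 2772·q + 292·r = 33045;  2772·p + 292·q + 24·r = 3099;  292·p + 24·q + 7·r = 325.
Solving the 3×3 system (Gaussian elimination) gives p = 500707/491424, q = 140915/163808, r = 120017/122856.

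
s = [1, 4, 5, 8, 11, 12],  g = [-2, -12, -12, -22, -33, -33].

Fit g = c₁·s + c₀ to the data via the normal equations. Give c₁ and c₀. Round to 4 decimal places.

Compute the Gram sums: Σs·s = 371, Σs = 41, Σ1 = 6.
And Σs·g = -1045, Σg = -114.
XᵀX·[c₁, c₀]ᵀ = Xᵀg becomes [[371, 41]; [41, 6]]·[c₁, c₀]ᵀ = [-1045, -114]ᵀ.
det = 371·6 − 41² = 545.
c₁ = ((-1045)·6 − 41·(-114))/545 = -1596/545; c₀ = (371·(-114) − 41·(-1045))/545 = 551/545.

c₁ = -2.9284, c₀ = 1.0110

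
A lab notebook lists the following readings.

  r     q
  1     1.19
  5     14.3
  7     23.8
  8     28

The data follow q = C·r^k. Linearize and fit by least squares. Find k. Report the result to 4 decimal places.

Let Y = ln q. Fitting Y = k·ln r + ln C by least squares:
XᵀX = [[10.7009, 5.6348]; [5.6348, 4]], rhs = [17.3786, 9.3361]ᵀ  (here Σln r = 5.6348, Σ(ln r)² = 10.7009, Σln q = 9.3361, Σln r·ln q = 17.3786).
Slope k = (n·Σln r·ln q − Σln r·Σln q)/(n·Σ(ln r)² − (Σln r)²) = (4·17.3786 − 5.6348·9.3361)/11.0529 = 1.52967; ln C = (Σln q − k·Σln r)/n = 0.17918.

k = 1.5297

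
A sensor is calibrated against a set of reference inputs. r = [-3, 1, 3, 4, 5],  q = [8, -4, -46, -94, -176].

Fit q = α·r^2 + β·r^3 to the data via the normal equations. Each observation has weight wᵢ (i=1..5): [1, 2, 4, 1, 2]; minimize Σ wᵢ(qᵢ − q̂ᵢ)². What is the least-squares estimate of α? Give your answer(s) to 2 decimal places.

Sums needed: Σwᵢ·r^2·r^2 = 1913, Σwᵢ·r^2·r^3 = 8005, Σwᵢ·r^3·r^3 = 38993.
And Σwᵢ·r^2·q = -11896, Σwᵢ·r^3·q = -55208.
So XᵀWX·[α, β]ᵀ = XᵀWq: [[1913, 8005]; [8005, 38993]]·[α, β]ᵀ = [-11896, -55208]ᵀ.
Eliminating β: 38993·(row 1) − 8005·(row 2) gives 10513584·α = 38993·(-11896) − 8005·(-55208) = -21920688, so α = -152227/73011.
Then β = ((-55208) − 8005·(-152227/73011))/38993 = -72121/73011.

α = -2.08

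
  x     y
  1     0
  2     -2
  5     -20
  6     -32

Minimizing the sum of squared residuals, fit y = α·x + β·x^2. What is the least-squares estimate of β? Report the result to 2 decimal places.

Sums needed: Σx·x = 66, Σx·x^2 = 350, Σx^2·x^2 = 1938.
Moment sums: Σx·y = -296, Σx^2·y = -1660.
Normal equations: [[66, 350]; [350, 1938]]·[α, β]ᵀ = [-296, -1660]ᵀ.
Determinant 66·1938 − 350² = 5408.
α = ((-296)·1938 − 350·(-1660))/5408 = 919/676; β = (66·(-1660) − 350·(-296))/5408 = -745/676.

β = -1.10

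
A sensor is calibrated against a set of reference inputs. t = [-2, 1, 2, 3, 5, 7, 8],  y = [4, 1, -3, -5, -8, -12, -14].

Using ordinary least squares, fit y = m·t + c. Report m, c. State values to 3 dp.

m = -1.860, c = 1.093

XᵀX·[m, c]ᵀ = Xᵀy reads: 156·m + 24·c = -264;  24·m + 7·c = -37.
Eliminating c: 7·(row 1) − 24·(row 2) gives 516·m = 7·(-264) − 24·(-37) = -960, so m = -80/43.
Then c = ((-37) − 24·(-80/43))/7 = 47/43.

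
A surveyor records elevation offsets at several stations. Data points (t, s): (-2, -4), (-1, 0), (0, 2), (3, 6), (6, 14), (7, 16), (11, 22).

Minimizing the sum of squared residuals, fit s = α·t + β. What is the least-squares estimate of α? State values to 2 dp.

Compute the Gram sums: Σt·t = 220, Σt = 24, Σ1 = 7.
Moment sums: Σt·s = 464, Σs = 56.
So MᵀM·[α, β]ᵀ = Mᵀs: [[220, 24]; [24, 7]]·[α, β]ᵀ = [464, 56]ᵀ.
Eliminating β: 7·(row 1) − 24·(row 2) gives 964·α = 7·464 − 24·56 = 1904, so α = 476/241.
Then β = (56 − 24·(476/241))/7 = 296/241.

α = 1.98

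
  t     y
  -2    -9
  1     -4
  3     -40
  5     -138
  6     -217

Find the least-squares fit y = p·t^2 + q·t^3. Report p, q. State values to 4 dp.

From the data, Σt^2·t^2 = 2019, Σt^2·t^3 = 11113, Σt^3·t^3 = 63075.
And Σt^2·y = -11662, Σt^3·y = -65134.
Eliminating q: 63075·(row 1) − 11113·(row 2) gives 3849656·p = 63075·(-11662) − 11113·(-65134) = -11746508, so p = -2936627/962414.
Then q = ((-65134) − 11113·(-2936627/962414))/63075 = -476435/962414.

p = -3.0513, q = -0.4950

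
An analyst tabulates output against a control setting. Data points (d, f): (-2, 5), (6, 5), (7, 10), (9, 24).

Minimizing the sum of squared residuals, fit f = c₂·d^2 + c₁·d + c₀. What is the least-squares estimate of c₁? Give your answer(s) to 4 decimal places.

c₁ = -2.3241

Compute the Gram sums: Σd^2·d^2 = 10274, Σd^2·d = 1280, Σd^2 = 170, Σd·d = 170, Σd = 20, Σ1 = 4.
For Mᵀf: Σd^2·f = 2634, Σd·f = 306, Σf = 44.
So MᵀM·[c₂, c₁, c₀]ᵀ = Mᵀf: [[10274, 1280, 170]; [1280, 170, 20]; [170, 20, 4]]·[c₂, c₁, c₀]ᵀ = [2634, 306, 44]ᵀ.
Inverting the 3×3 Gram matrix, [c₂, c₁, c₀]ᵀ = [550/951, -11051/4755, -621/317]ᵀ.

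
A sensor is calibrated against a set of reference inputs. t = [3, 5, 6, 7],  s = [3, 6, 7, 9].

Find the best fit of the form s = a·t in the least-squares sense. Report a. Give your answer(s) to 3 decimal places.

a = 1.210

Entries of XᵀX: Σt·t = 119.
Moment sums: Σt·s = 144.
a = 144/119 = 1.21008.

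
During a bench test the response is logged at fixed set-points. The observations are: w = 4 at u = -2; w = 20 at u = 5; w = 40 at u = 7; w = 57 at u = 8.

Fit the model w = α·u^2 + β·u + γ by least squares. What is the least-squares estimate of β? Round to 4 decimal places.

β = -0.8451

Setting ∂/∂α … = 0 gives: 7138·α + 972·β + 142·γ = 6124;  972·α + 142·β + 18·γ = 828;  142·α + 18·β + 4·γ = 121.
(Σu^2·u^2 = 7138, Σu^2·u = 972, Σu^2 = 142, Σu·u = 142, Σu = 18, Σ1 = 4, Σu^2·w = 6124, Σu·w = 828, Σw = 121.)
Solving the 3×3 system (Gaussian elimination) gives α = 5711/5676, β = -1599/1892, γ = -9455/5676.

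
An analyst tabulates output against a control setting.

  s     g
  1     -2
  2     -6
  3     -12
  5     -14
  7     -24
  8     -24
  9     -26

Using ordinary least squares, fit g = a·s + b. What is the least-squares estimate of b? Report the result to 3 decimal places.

The normal system MᵀM·[a, b]ᵀ = Mᵀg is [[233, 35]; [35, 7]]·[a, b]ᵀ = [-714, -108]ᵀ.
Eliminating b: 7·(row 1) − 35·(row 2) gives 406·a = 7·(-714) − 35·(-108) = -1218, so a = -3.
Then b = ((-108) − 35·(-3))/7 = -3/7.

b = -0.429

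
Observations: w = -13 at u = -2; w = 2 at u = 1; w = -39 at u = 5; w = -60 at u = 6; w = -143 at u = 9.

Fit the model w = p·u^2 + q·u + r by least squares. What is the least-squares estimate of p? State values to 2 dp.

p = -2.04

Forming AᵀA = [[8499, 1063, 147]; [1063, 147, 19]; [147, 19, 5]] and Aᵀw = [-14768, -1814, -253]ᵀ gives AᵀA·[p, q, r]ᵀ = Aᵀw.
Inverting the 3×3 Gram matrix, [p, q, r]ᵀ = [-36943/18136, 42397/18136, 3667/9068]ᵀ.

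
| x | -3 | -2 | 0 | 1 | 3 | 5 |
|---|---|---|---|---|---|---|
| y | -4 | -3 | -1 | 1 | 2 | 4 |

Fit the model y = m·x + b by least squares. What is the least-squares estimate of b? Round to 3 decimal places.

Normal-equation sums: Σx·x = 48, Σx = 4, Σ1 = 6.
Moment sums: Σx·y = 45, Σy = -1.
So MᵀM·[m, b]ᵀ = Mᵀy: [[48, 4]; [4, 6]]·[m, b]ᵀ = [45, -1]ᵀ.
det = 48·6 − 4² = 272.
m = (45·6 − 4·(-1))/272 = 137/136; b = (48·(-1) − 4·45)/272 = -57/68.

b = -0.838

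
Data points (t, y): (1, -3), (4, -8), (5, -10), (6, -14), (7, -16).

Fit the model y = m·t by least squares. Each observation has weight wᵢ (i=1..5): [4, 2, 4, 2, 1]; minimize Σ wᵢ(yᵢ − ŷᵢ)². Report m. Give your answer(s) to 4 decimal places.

Entries of MᵀWM: Σwᵢ·t·t = 257.
And Σwᵢ·t·y = -556.
So MᵀWM·[m]ᵀ = MᵀWy: [[257]]·[m]ᵀ = [-556]ᵀ.
Hence m = -556 / 257 ≈ -2.16342.

m = -2.1634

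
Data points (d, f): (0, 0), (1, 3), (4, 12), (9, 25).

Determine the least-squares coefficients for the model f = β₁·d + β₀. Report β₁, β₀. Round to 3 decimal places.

β₁ = 2.776, β₀ = 0.286

Setting ∂/∂β₁ … = 0 gives: 98·β₁ + 14·β₀ = 276;  14·β₁ + 4·β₀ = 40.
Δ = 98·4 − 14² = 196.
β₁ = (276·4 − 14·40)/196 = 136/49; β₀ = (98·40 − 14·276)/196 = 2/7.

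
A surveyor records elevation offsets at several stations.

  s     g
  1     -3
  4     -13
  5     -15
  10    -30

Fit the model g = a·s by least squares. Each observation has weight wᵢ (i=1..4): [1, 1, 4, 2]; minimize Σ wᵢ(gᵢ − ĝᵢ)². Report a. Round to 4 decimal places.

The normal system MᵀWM·[a]ᵀ = MᵀWg is [[317]]·[a]ᵀ = [-955]ᵀ.
Hence a = -955 / 317 ≈ -3.01262.

a = -3.0126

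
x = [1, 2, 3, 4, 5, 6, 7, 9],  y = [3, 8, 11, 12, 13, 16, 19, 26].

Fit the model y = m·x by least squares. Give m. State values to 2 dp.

m = 2.84

Normal-equation sums: Σx·x = 221.
Right-hand side: Σx·y = 628.
AᵀA·[m]ᵀ = Aᵀy becomes [[221]]·[m]ᵀ = [628]ᵀ.
m = 628/221 = 2.84163.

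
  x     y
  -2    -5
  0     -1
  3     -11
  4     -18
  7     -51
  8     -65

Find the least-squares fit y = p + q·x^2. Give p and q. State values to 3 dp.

p = -1.480, q = -1.001

With design matrix A, AᵀA = [[6, 142]; [142, 6850]] and Aᵀy = [-151, -7066]ᵀ.
Determinant 6·6850 − 142² = 20936.
p = ((-151)·6850 − 142·(-7066))/20936 = -15489/10468; q = (6·(-7066) − 142·(-151))/20936 = -10477/10468.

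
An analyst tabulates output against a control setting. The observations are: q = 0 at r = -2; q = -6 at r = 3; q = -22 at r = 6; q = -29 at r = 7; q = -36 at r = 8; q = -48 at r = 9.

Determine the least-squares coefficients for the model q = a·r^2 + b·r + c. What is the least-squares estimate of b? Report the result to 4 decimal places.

The normal equations are: 14451·a + 1819·b + 243·c = -8459;  1819·a + 243·b + 31·c = -1073;  243·a + 31·b + 6·c = -141.
(Σr^2·r^2 = 14451, Σr^2·r = 1819, Σr^2 = 243, Σr·r = 243, Σr = 31, Σ1 = 6, Σr^2·q = -8459, Σr·q = -1073, Σq = -141.)
Inverting the 3×3 Gram matrix, [a, b, c]ᵀ = [-14375/27552, -5599/9184, 5375/6888]ᵀ.

b = -0.6096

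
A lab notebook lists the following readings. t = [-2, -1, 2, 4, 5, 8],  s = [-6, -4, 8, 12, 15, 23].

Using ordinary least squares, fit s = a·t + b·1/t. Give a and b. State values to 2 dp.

a = 2.89, b = 1.56

With design matrix X, XᵀX = [[114, 6]; [6, 2589/1600]] and Xᵀs = [339, 159/8]ᵀ.
Determinant 114·(2589/1600) − 6² = 118773/800.
a = (339·(2589/1600) − 6·(159/8))/(118773/800) = 76319/26394; b = (114·(159/8) − 6·339)/(118773/800) = 20600/13197.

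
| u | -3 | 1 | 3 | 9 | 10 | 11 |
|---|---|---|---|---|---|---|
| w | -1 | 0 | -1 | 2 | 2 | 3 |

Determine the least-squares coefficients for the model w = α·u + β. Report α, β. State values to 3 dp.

Sums needed: Σu·u = 321, Σu = 31, Σ1 = 6.
For Mᵀw: Σu·w = 71, Σw = 5.
Eliminating β: 6·(row 1) − 31·(row 2) gives 965·α = 6·71 − 31·5 = 271, so α = 271/965.
Then β = (5 − 31·(271/965))/6 = -596/965.

α = 0.281, β = -0.618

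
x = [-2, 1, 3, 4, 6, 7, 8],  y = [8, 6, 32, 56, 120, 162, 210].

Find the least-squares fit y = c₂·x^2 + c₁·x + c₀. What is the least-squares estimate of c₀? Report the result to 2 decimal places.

c₀ = -0.14

AᵀA·[c₂, c₁, c₀]ᵀ = Aᵀy reads: 8147·c₂ + 1155·c₁ + 179·c₀ = 26920;  1155·c₂ + 179·c₁ + 27·c₀ = 3844;  179·c₂ + 27·c₁ + 7·c₀ = 594.
Inverting the 3×3 Gram matrix, [c₂, c₁, c₀]ᵀ = [4897/1606, 1462/803, -221/1606]ᵀ.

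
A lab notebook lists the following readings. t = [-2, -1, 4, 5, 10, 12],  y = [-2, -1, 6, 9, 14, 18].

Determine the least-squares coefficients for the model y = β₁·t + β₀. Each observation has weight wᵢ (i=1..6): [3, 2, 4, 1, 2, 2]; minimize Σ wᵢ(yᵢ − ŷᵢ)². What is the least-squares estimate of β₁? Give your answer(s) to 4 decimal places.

The normal equations are: 591·β₁ + 57·β₀ = 867;  57·β₁ + 14·β₀ = 89.
Eliminating β₀: 14·(row 1) − 57·(row 2) gives 5025·β₁ = 14·867 − 57·89 = 7065, so β₁ = 471/335.
Then β₀ = (89 − 57·(471/335))/14 = 212/335.

β₁ = 1.4060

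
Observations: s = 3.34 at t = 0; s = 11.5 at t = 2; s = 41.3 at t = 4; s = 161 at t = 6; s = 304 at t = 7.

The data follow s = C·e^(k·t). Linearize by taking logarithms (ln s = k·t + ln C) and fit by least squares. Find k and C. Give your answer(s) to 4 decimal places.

k = 0.6475, C = 3.2314

Linearized form: ln s = k·t + ln C. From the 5 transformed points,
XᵀX = [[105.0000, 19.0000]; [19.0000, 5]], rhs = [90.2758, 18.1676]ᵀ  (here Σt = 19.0000, Σ(t)² = 105.0000, Σln s = 18.1676, Σt·ln s = 90.2758).
Solving (det = 164.0000): k = 0.64753, ln C = 1.17293, so C = exp(1.17293) = 3.23143.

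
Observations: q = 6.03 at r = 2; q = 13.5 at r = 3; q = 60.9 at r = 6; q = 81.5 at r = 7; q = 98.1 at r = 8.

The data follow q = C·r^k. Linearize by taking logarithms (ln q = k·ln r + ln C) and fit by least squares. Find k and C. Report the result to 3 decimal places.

Taking logs, ln q = k·ln r + ln C, so regress ln q on ln r.
Sums: Σln r = 7.6089, Σ(ln r)² = 13.0084, Σln q = 17.4953, Σln r·ln q = 29.5670.
Normal system: [[13.0084, 7.6089]; [7.6089, 5]]·[k, ln C]ᵀ = [29.5670, 17.4953]ᵀ.
Solving (det = 7.1473): k = 2.05892, ln C = 0.36584, so C = exp(0.36584) = 1.44173.

k = 2.059, C = 1.442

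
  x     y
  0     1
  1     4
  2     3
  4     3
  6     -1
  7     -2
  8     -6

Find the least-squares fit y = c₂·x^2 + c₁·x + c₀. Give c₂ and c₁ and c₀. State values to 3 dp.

Entries of MᵀM: Σx^2·x^2 = 8066, Σx^2·x = 1144, Σx^2 = 170, Σx·x = 170, Σx = 28, Σ1 = 7.
Moment sums: Σx^2·y = -454, Σx·y = -46, Σy = 2.
So MᵀM·[c₂, c₁, c₀]ᵀ = Mᵀy: [[8066, 1144, 170]; [1144, 170, 28]; [170, 28, 7]]·[c₂, c₁, c₀]ᵀ = [-454, -46, 2]ᵀ.
Inverting the 3×3 Gram matrix, [c₂, c₁, c₀]ᵀ = [-247/789, 36001/22881, 12164/7627]ᵀ.

c₂ = -0.313, c₁ = 1.573, c₀ = 1.595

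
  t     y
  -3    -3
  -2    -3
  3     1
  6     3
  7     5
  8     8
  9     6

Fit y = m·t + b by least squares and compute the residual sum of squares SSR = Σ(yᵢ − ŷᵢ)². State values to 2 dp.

SSR = 7.14

Setting ∂/∂m … = 0 gives: 252·m + 28·b = 189;  28·m + 7·b = 17.
Δ = 252·7 − 28² = 980.
m = (189·7 − 28·17)/980 = 121/140; b = (252·17 − 28·189)/980 = -36/35.
Residuals: 87/140, -17/70, -79/140, -81/70, -3/140, 74/35, -3/4; SSR = 999/140.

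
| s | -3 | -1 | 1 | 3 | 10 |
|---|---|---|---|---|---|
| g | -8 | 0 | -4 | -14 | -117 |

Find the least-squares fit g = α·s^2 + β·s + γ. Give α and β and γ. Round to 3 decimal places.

Normal-equation sums: Σs^2·s^2 = 10164, Σs^2·s = 1000, Σs^2 = 120, Σs·s = 120, Σs = 10, Σ1 = 5.
And Σs^2·g = -11902, Σs·g = -1192, Σg = -143.
Solving the 3×3 system (Gaussian elimination) gives α = -3961/3770, β = -20263/18850, γ = -11632/9425.

α = -1.051, β = -1.075, γ = -1.234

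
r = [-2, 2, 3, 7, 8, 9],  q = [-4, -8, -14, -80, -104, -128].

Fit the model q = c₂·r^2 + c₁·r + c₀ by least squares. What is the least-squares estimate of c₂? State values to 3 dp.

Normal-equation sums: Σr^2·r^2 = 13171, Σr^2·r = 1611, Σr^2 = 211, Σr·r = 211, Σr = 27, Σ1 = 6.
For Xᵀq: Σr^2·q = -21118, Σr·q = -2594, Σq = -338.
XᵀX·[c₂, c₁, c₀]ᵀ = Xᵀq becomes [[13171, 1611, 211]; [1611, 211, 27]; [211, 27, 6]]·[c₂, c₁, c₀]ᵀ = [-21118, -2594, -338]ᵀ.
Inverting the 3×3 Gram matrix, [c₂, c₁, c₀]ᵀ = [-174667/115676, -95845/115676, 14336/28919]ᵀ.

c₂ = -1.510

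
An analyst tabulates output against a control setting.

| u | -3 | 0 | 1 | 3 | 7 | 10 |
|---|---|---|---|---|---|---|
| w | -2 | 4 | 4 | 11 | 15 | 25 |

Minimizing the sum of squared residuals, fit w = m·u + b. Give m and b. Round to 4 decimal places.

Setting ∂/∂m … = 0 gives: 168·m + 18·b = 398;  18·m + 6·b = 57.
(Σu·u = 168, Σu = 18, Σ1 = 6, Σu·w = 398, Σw = 57.)
Determinant 168·6 − 18² = 684.
m = (398·6 − 18·57)/684 = 227/114; b = (168·57 − 18·398)/684 = 67/19.

m = 1.9912, b = 3.5263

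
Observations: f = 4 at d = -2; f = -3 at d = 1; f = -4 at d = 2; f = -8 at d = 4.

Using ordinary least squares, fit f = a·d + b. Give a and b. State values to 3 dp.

Sums needed: Σd·d = 25, Σd = 5, Σ1 = 4.
Right-hand side: Σd·f = -51, Σf = -11.
Eliminating b: 4·(row 1) − 5·(row 2) gives 75·a = 4·(-51) − 5·(-11) = -149, so a = -149/75.
Then b = ((-11) − 5·(-149/75))/4 = -4/15.

a = -1.987, b = -0.267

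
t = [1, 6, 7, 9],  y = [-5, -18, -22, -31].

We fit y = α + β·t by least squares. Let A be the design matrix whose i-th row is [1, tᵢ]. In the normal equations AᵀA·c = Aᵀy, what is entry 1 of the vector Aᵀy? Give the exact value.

Entry 1 ↔ basis 1, so (Aᵀy)_{1} = Σᵢ yᵢ = (1)·(-5) + (1)·(-18) + (1)·(-22) + (1)·(-31) = -76.

-76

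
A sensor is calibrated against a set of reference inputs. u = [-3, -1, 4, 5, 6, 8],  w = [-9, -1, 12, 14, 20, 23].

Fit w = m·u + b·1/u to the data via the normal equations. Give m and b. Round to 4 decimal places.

Entries of MᵀM: Σu·u = 151, Σu·1/u = 6, Σ1/u·1/u = 18101/14400.
For Mᵀw: Σu·w = 450, Σ1/u·w = 1921/120.
So MᵀM·[m, b]ᵀ = Mᵀw: [[151, 6]; [6, 18101/14400]]·[m, b]ᵀ = [450, 1921/120]ᵀ.
Δ = 151·(18101/14400) − 6² = 2214851/14400.
m = (450·(18101/14400) − 6·(1921/120))/(2214851/14400) = 6762330/2214851; b = (151·(1921/120) − 6·450)/(2214851/14400) = -4071480/2214851.

m = 3.0532, b = -1.8383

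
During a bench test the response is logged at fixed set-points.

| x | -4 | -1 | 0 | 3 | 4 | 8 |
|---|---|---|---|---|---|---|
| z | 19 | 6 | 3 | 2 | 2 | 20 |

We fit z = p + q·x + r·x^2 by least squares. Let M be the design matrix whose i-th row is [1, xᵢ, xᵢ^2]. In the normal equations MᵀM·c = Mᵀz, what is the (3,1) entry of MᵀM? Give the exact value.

106

Row 3 ↔ basis x^2, column 1 ↔ basis 1, so (MᵀM)_{3,1} = Σᵢ x^2 = (16)·(1) + (1)·(1) + (0)·(1) + (9)·(1) + (16)·(1) + (64)·(1) = 106.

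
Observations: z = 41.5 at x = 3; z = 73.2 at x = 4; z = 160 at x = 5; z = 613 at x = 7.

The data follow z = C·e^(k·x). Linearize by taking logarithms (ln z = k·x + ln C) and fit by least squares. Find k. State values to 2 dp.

Taking logs, ln z = k·x + ln C, so regress ln z on x.
XᵀX = [[99.0000, 19.0000]; [19.0000, 4]], rhs = [98.6543, 19.5124]ᵀ  (here Σx = 19.0000, Σ(x)² = 99.0000, Σln z = 19.5124, Σx·ln z = 98.6543).
Solving (det = 35.0000): k = 0.68231, ln C = 1.63711.

k = 0.68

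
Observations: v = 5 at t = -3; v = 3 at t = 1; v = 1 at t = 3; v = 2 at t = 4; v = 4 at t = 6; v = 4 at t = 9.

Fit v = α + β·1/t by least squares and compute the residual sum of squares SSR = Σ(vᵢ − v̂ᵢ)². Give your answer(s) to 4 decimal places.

SSR = 8.2322

Sums needed: Σ1 = 6, Σ1/t = 55/36, Σ1/t·1/t = 1717/1296.
Moment sums: Σv = 19, Σ1/t·v = 59/18.
So MᵀM·[α, β]ᵀ = Mᵀv: [[6, 55/36]; [55/36, 1717/1296]]·[α, β]ᵀ = [19, 59/18]ᵀ.
det = 6·(1717/1296) − (55/36)² = 7277/1296.
α = (19·(1717/1296) − (55/36)·(59/18))/(7277/1296) = 26133/7277; β = (6·(59/18) − (55/36)·19)/(7277/1296) = -12132/7277.
Residuals: 6208/7277, 7830/7277, -14812/7277, -8546/7277, 263/383, 4323/7277; SSR = 59906/7277.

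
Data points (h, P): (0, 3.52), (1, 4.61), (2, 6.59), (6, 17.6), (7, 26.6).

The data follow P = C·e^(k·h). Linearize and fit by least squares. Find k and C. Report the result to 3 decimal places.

k = 0.280, C = 3.560

Taking logs, ln P = k·h + ln C, so regress ln P on h.
Over the data: Σh = 16.0000, Σ(h)² = 90.0000, Σln P = 10.8211, Σh·ln P = 45.4731.
Normal system: [[90.0000, 16.0000]; [16.0000, 5]]·[k, ln C]ᵀ = [45.4731, 10.8211]ᵀ.
Δ = 90.0000·5 − (16.0000)² = 194.0000; k = (45.4731·5 − 16.0000·10.8211)/194.0000 = 0.27953, ln C = (90.0000·10.8211 − 16.0000·45.4731)/194.0000 = 1.26972, so C = exp(1.26972) = 3.55984.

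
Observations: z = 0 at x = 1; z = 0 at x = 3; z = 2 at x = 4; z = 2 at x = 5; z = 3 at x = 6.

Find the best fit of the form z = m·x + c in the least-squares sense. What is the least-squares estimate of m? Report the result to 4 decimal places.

Compute the Gram sums: Σx·x = 87, Σx = 19, Σ1 = 5.
Right-hand side: Σx·z = 36, Σz = 7.
det = 87·5 − 19² = 74.
m = (36·5 − 19·7)/74 = 47/74; c = (87·7 − 19·36)/74 = -75/74.

m = 0.6351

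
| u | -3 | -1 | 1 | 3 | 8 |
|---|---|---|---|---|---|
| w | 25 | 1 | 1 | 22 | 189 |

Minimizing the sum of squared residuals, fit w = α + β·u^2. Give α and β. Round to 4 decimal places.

Compute the Gram sums: Σ1 = 5, Σu^2 = 84, Σu^2·u^2 = 4260.
For Aᵀw: Σw = 238, Σu^2·w = 12521.
So AᵀA·[α, β]ᵀ = Aᵀw: [[5, 84]; [84, 4260]]·[α, β]ᵀ = [238, 12521]ᵀ.
Determinant 5·4260 − 84² = 14244.
α = (238·4260 − 84·12521)/14244 = -3157/1187; β = (5·12521 − 84·238)/14244 = 42613/14244.

α = -2.6596, β = 2.9916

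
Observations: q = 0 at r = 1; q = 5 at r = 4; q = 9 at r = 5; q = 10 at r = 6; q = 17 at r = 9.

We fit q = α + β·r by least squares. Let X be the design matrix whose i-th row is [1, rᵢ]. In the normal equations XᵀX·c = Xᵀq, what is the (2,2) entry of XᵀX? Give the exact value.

159

Row 2 ↔ basis r, column 2 ↔ basis r, so (XᵀX)_{2,2} = Σᵢ (r)·(r) = (1)·(1) + (4)·(4) + (5)·(5) + (6)·(6) + (9)·(9) = 159.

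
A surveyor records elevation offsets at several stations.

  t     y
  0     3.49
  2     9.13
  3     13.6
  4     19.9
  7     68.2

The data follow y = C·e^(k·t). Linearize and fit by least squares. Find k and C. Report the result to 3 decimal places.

k = 0.420, C = 3.714

With ln yᵢ as the transformed response and tᵢ as the regressor:
Σt = 16.0000, Σ(t)² = 78.0000, Σln y = 13.2847, Σt·ln y = 53.7733.
Equations: 78.0000·k + 16.0000·ln C = 53.7733;  16.0000·k + 5·ln C = 13.2847.
Δ = 78.0000·5 − (16.0000)² = 134.0000; k = (53.7733·5 − 16.0000·13.2847)/134.0000 = 0.42023, ln C = (78.0000·13.2847 − 16.0000·53.7733)/134.0000 = 1.31219, so C = exp(1.31219) = 3.71430.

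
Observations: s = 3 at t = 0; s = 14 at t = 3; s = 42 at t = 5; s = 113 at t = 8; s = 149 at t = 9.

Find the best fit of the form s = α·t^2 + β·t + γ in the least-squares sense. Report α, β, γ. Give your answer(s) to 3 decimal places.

α = 2.096, β = -2.810, γ = 3.218

Compute the Gram sums: Σt^2·t^2 = 11363, Σt^2·t = 1393, Σt^2 = 179, Σt·t = 179, Σt = 25, Σ1 = 5.
For Mᵀs: Σt^2·s = 20477, Σt·s = 2497, Σs = 321.
MᵀM·[α, β, γ]ᵀ = Mᵀs becomes [[11363, 1393, 179]; [1393, 179, 25]; [179, 25, 5]]·[α, β, γ]ᵀ = [20477, 2497, 321]ᵀ.
Solving the 3×3 system (Gaussian elimination) gives α = 17077/8148, β = -22895/8148, γ = 2185/679.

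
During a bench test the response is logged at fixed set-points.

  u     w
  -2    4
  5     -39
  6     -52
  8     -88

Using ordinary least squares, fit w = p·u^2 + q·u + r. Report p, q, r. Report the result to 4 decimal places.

p = -1.0408, q = -2.9318, r = 2.2773

Forming AᵀA = [[6033, 845, 129]; [845, 129, 17]; [129, 17, 4]] and Aᵀw = [-8463, -1219, -175]ᵀ gives AᵀA·[p, q, r]ᵀ = Aᵀw.
Inverting the 3×3 Gram matrix, [p, q, r]ᵀ = [-9481/9109, -26706/9109, 20744/9109]ᵀ.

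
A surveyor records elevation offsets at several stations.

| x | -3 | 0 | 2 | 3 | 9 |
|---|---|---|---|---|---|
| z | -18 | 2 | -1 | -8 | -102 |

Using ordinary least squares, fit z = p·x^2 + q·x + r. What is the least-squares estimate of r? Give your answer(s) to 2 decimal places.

r = 0.99

Entries of MᵀM: Σx^2·x^2 = 6739, Σx^2·x = 737, Σx^2 = 103, Σx·x = 103, Σx = 11, Σ1 = 5.
Right-hand side: Σx^2·z = -8500, Σx·z = -890, Σz = -127.
MᵀM·[p, q, r]ᵀ = Mᵀz becomes [[6739, 737, 103]; [737, 103, 11]; [103, 11, 5]]·[p, q, r]ᵀ = [-8500, -890, -127]ᵀ.
Row-reducing yields p = -126661/86106, q = 153191/86106, r = 14184/14351.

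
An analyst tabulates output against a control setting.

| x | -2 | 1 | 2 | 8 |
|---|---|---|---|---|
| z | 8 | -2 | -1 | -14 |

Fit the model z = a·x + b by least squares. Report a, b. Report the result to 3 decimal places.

a = -2.118, b = 2.517

Forming MᵀM = [[73, 9]; [9, 4]] and Mᵀz = [-132, -9]ᵀ gives MᵀM·[a, b]ᵀ = Mᵀz.
Determinant 73·4 − 9² = 211.
a = ((-132)·4 − 9·(-9))/211 = -447/211; b = (73·(-9) − 9·(-132))/211 = 531/211.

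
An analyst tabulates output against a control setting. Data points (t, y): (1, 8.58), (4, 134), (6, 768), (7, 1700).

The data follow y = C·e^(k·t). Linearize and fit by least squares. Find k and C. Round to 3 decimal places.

Let Y = ln y. Fitting Y = k·t + ln C by least squares:
AᵀA = [[102.0000, 18.0000]; [18.0000, 4]], rhs = [113.6722, 21.1294]ᵀ  (here Σt = 18.0000, Σ(t)² = 102.0000, Σln y = 21.1294, Σt·ln y = 113.6722).
Solving (det = 84.0000): k = 0.88522, ln C = 1.29885, so C = exp(1.29885) = 3.66509.

k = 0.885, C = 3.665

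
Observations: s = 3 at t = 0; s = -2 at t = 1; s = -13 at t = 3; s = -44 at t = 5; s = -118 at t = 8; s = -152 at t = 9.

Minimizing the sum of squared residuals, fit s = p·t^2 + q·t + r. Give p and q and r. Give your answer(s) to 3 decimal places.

p = -1.978, q = 0.806, r = 1.519

Normal-equation sums: Σt^2·t^2 = 11364, Σt^2·t = 1394, Σt^2 = 180, Σt·t = 180, Σt = 26, Σ1 = 6.
And Σt^2·s = -21083, Σt·s = -2573, Σs = -326.
Solving the 3×3 system (Gaussian elimination) gives p = -12156/6145, q = 9907/12290, r = 18673/12290.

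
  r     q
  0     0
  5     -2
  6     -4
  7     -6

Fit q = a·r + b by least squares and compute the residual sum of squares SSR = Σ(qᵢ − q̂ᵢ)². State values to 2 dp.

Entries of MᵀM: Σr·r = 110, Σr = 18, Σ1 = 4.
Moment sums: Σr·q = -76, Σq = -12.
Normal equations: [[110, 18]; [18, 4]]·[a, b]ᵀ = [-76, -12]ᵀ.
Determinant 110·4 − 18² = 116.
a = ((-76)·4 − 18·(-12))/116 = -22/29; b = (110·(-12) − 18·(-76))/116 = 12/29.
Residuals: -12/29, 40/29, 4/29, -32/29; SSR = 96/29.

SSR = 3.31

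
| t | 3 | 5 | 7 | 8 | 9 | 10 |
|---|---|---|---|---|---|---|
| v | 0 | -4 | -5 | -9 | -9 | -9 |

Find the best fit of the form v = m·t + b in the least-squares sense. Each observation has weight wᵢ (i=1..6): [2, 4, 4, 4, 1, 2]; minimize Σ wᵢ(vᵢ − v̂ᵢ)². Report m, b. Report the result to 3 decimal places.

m = -1.359, b = 3.370

With design matrix M, MᵀWM = [[851, 115]; [115, 17]] and MᵀWv = [-769, -99]ᵀ.
Determinant 851·17 − 115² = 1242.
m = ((-769)·17 − 115·(-99))/1242 = -844/621; b = (851·(-99) − 115·(-769))/1242 = 91/27.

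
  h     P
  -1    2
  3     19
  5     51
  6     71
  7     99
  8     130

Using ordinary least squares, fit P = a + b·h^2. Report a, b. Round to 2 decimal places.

Forming XᵀX = [[6, 184]; [184, 8500]] and XᵀP = [372, 17175]ᵀ gives XᵀX·[a, b]ᵀ = XᵀP.
Δ = 6·8500 − 184² = 17144.
a = (372·8500 − 184·17175)/17144 = 225/2143; b = (6·17175 − 184·372)/17144 = 17301/8572.

a = 0.10, b = 2.02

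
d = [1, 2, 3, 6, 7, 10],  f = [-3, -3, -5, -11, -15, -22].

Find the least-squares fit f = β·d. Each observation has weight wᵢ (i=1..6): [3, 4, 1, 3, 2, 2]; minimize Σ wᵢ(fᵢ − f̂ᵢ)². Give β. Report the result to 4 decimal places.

Compute the Gram sums: Σwᵢ·d·d = 434.
Right-hand side: Σwᵢ·d·f = -896.
Hence β = -896 / 434 ≈ -2.06452.

β = -2.0645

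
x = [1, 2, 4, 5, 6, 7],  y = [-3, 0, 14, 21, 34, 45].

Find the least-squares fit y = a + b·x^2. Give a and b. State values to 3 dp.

a = -3.543, b = 1.010

Normal-equation sums: Σ1 = 6, Σx^2 = 131, Σx^2·x^2 = 4595.
For Aᵀy: Σy = 111, Σx^2·y = 4175.
So AᵀA·[a, b]ᵀ = Aᵀy: [[6, 131]; [131, 4595]]·[a, b]ᵀ = [111, 4175]ᵀ.
det = 6·4595 − 131² = 10409.
a = (111·4595 − 131·4175)/10409 = -36880/10409; b = (6·4175 − 131·111)/10409 = 10509/10409.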